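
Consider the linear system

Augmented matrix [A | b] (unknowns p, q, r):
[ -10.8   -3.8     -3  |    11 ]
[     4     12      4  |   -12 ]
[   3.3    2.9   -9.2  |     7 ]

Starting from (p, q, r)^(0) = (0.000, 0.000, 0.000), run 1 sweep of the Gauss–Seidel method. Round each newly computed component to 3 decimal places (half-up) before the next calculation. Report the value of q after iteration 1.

Iteration 1:
  p = (11 - (-3.8)·0.000 - (-3)·0.000) / (-10.8) = -1.019
  q = (-12 - (4)·-1.019 - (4)·0.000) / (12) = -0.660
  r = (7 - (3.3)·-1.019 - (2.9)·-0.660) / (-9.2) = -1.334

-0.660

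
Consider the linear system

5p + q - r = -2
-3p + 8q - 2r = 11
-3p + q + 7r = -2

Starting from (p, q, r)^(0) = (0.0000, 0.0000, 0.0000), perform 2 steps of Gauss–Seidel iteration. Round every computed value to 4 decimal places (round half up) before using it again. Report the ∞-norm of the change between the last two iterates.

0.3714

Iteration 1:
  p = (-2 - (1)·0.0000 - (-1)·0.0000) / (5) = -0.4000
  q = (11 - (-3)·-0.4000 - (-2)·0.0000) / (8) = 1.2250
  r = (-2 - (-3)·-0.4000 - (1)·1.2250) / (7) = -0.6321
Iteration 2:
  p = (-2 - (1)·1.2250 - (-1)·-0.6321) / (5) = -0.7714
  q = (11 - (-3)·-0.7714 - (-2)·-0.6321) / (8) = 0.9277
  r = (-2 - (-3)·-0.7714 - (1)·0.9277) / (7) = -0.7488
Change: (-0.3714, -0.2973, -0.1167) → max |·| = 0.3714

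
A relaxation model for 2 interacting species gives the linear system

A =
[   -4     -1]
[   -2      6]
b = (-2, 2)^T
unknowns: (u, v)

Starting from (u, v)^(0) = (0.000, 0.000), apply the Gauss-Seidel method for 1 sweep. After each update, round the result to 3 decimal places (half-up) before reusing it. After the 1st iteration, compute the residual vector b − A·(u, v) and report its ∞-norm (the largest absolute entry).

0.500

Iteration 1:
  u = (-2 - (-1)·0.000) / (-4) = 0.500
  v = (2 - (-2)·0.500) / (6) = 0.500
Residual b − A·x = (0.500, 0.000); ∞-norm = 0.500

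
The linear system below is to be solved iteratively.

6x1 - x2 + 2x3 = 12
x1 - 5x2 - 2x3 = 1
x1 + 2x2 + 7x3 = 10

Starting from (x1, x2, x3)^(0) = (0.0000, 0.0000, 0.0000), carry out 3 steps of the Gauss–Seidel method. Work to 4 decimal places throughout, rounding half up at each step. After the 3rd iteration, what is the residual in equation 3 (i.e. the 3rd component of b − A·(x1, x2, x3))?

Iteration 1:
  x1 = (12 - (-1)·0.0000 - (2)·0.0000) / (6) = 2.0000
  x2 = (1 - (1)·2.0000 - (-2)·0.0000) / (-5) = 0.2000
  x3 = (10 - (1)·2.0000 - (2)·0.2000) / (7) = 1.0857
Iteration 2:
  x1 = (12 - (-1)·0.2000 - (2)·1.0857) / (6) = 1.6714
  x2 = (1 - (1)·1.6714 - (-2)·1.0857) / (-5) = -0.3000
  x3 = (10 - (1)·1.6714 - (2)·-0.3000) / (7) = 1.2755
Iteration 3:
  x1 = (12 - (-1)·-0.3000 - (2)·1.2755) / (6) = 1.5248
  x2 = (1 - (1)·1.5248 - (-2)·1.2755) / (-5) = -0.4052
  x3 = (10 - (1)·1.5248 - (2)·-0.4052) / (7) = 1.3265
Residual b − A·x = (-0.2070, 0.1022, 0.0001)

0.0001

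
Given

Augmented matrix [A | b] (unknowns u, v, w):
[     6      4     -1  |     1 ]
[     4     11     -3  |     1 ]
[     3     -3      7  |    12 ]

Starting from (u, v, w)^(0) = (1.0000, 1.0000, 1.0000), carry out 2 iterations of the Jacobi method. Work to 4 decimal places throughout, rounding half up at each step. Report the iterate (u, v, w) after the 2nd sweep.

Iteration 1:
  u = (1 - (4)·1.0000 - (-1)·1.0000) / (6) = -0.3333
  v = (1 - (4)·1.0000 - (-3)·1.0000) / (11) = 0.0000
  w = (12 - (3)·1.0000 - (-3)·1.0000) / (7) = 1.7143
Iteration 2:
  u = (1 - (4)·0.0000 - (-1)·1.7143) / (6) = 0.4524
  v = (1 - (4)·-0.3333 - (-3)·1.7143) / (11) = 0.6796
  w = (12 - (3)·-0.3333 - (-3)·0.0000) / (7) = 1.8571

(0.4524, 0.6796, 1.8571)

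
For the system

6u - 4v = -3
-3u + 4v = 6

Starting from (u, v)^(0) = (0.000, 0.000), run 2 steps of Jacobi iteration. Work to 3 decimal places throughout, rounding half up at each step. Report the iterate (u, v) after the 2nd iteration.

Iteration 1:
  u = (-3 - (-4)·0.000) / (6) = -0.500
  v = (6 - (-3)·0.000) / (4) = 1.500
Iteration 2:
  u = (-3 - (-4)·1.500) / (6) = 0.500
  v = (6 - (-3)·-0.500) / (4) = 1.125

(0.500, 1.125)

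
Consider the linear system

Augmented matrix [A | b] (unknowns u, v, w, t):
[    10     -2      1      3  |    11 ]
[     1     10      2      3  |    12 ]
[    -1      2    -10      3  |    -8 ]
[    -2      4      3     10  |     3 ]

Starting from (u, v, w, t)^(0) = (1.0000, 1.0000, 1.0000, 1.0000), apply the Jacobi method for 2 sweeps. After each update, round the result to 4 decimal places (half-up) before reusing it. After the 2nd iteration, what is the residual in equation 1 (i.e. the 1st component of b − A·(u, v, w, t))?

0.8500

Iteration 1:
  u = (11 - (-2)·1.0000 - (1)·1.0000 - (3)·1.0000) / (10) = 0.9000
  v = (12 - (1)·1.0000 - (2)·1.0000 - (3)·1.0000) / (10) = 0.6000
  w = (-8 - (-1)·1.0000 - (2)·1.0000 - (3)·1.0000) / (-10) = 1.2000
  t = (3 - (-2)·1.0000 - (4)·1.0000 - (3)·1.0000) / (10) = -0.2000
Iteration 2:
  u = (11 - (-2)·0.6000 - (1)·1.2000 - (3)·-0.2000) / (10) = 1.1600
  v = (12 - (1)·0.9000 - (2)·1.2000 - (3)·-0.2000) / (10) = 0.9300
  w = (-8 - (-1)·0.9000 - (2)·0.6000 - (3)·-0.2000) / (-10) = 0.7700
  t = (3 - (-2)·0.9000 - (4)·0.6000 - (3)·1.2000) / (10) = -0.1200
Residual b − A·x = (0.8500, 0.3600, -0.6400, 0.4900)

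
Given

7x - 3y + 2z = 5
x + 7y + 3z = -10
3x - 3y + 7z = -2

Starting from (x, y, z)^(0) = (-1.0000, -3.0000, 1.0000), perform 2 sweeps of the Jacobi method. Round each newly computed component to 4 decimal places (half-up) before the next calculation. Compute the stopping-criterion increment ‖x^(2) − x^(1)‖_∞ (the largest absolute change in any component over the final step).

1.1632

Iteration 1:
  x = (5 - (-3)·-3.0000 - (2)·1.0000) / (7) = -0.8571
  y = (-10 - (1)·-1.0000 - (3)·1.0000) / (7) = -1.7143
  z = (-2 - (3)·-1.0000 - (-3)·-3.0000) / (7) = -1.1429
Iteration 2:
  x = (5 - (-3)·-1.7143 - (2)·-1.1429) / (7) = 0.3061
  y = (-10 - (1)·-0.8571 - (3)·-1.1429) / (7) = -0.8163
  z = (-2 - (3)·-0.8571 - (-3)·-1.7143) / (7) = -0.6531
Change: (1.1632, 0.8980, 0.4898) → max |·| = 1.1632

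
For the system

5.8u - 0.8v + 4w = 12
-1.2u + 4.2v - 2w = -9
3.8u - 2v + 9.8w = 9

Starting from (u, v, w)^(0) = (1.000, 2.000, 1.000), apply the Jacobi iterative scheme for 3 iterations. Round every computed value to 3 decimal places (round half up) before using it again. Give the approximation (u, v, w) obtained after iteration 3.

Iteration 1:
  u = (12 - (-0.8)·2.000 - (4)·1.000) / (5.8) = 1.655
  v = (-9 - (-1.2)·1.000 - (-2)·1.000) / (4.2) = -1.381
  w = (9 - (3.8)·1.000 - (-2)·2.000) / (9.8) = 0.939
Iteration 2:
  u = (12 - (-0.8)·-1.381 - (4)·0.939) / (5.8) = 1.231
  v = (-9 - (-1.2)·1.655 - (-2)·0.939) / (4.2) = -1.223
  w = (9 - (3.8)·1.655 - (-2)·-1.381) / (9.8) = -0.005
Iteration 3:
  u = (12 - (-0.8)·-1.223 - (4)·-0.005) / (5.8) = 1.904
  v = (-9 - (-1.2)·1.231 - (-2)·-0.005) / (4.2) = -1.794
  w = (9 - (3.8)·1.231 - (-2)·-1.223) / (9.8) = 0.191

(1.904, -1.794, 0.191)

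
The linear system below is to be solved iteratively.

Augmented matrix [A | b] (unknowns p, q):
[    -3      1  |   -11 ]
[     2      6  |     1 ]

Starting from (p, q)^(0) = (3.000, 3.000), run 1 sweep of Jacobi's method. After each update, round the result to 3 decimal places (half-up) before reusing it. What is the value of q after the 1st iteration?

-0.833

Iteration 1:
  p = (-11 - (1)·3.000) / (-3) = 4.667
  q = (1 - (2)·3.000) / (6) = -0.833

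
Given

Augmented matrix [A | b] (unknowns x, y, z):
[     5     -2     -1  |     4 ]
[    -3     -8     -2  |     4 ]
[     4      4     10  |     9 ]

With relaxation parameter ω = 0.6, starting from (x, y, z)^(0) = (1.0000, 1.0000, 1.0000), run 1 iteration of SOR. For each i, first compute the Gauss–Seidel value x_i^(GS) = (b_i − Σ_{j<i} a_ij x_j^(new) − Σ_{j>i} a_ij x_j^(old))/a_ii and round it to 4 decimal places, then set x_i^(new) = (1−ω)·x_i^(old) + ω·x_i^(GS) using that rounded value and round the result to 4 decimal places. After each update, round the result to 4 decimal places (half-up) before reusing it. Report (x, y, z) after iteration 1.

(1.2400, -0.3290, 0.7214)

Iteration 1:
  x: GS value = (4 - (-2)·1.0000 - (-1)·1.0000) / (5) = 1.4000;  x ← (1−ω)·1.0000 + ω·1.4000 = 1.2400
  y: GS value = (4 - (-3)·1.2400 - (-2)·1.0000) / (-8) = -1.2150;  y ← (1−ω)·1.0000 + ω·-1.2150 = -0.3290
  z: GS value = (9 - (4)·1.2400 - (4)·-0.3290) / (10) = 0.5356;  z ← (1−ω)·1.0000 + ω·0.5356 = 0.7214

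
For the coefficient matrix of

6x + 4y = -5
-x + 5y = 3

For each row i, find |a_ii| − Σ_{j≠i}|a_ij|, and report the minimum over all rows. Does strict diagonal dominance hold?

2

row 1: |6| − (4) = 2
row 2: |5| − (1) = 4
minimum over rows = 2 → strictly diagonally dominant (convergence guaranteed)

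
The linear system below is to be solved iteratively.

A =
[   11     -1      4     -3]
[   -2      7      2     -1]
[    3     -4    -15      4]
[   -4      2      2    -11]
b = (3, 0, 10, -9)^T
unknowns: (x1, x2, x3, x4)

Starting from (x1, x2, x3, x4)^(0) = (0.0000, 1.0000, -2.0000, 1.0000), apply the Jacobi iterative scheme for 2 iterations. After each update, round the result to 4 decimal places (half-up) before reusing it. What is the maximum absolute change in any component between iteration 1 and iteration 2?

Iteration 1:
  x1 = (3 - (-1)·1.0000 - (4)·-2.0000 - (-3)·1.0000) / (11) = 1.3636
  x2 = (0 - (-2)·0.0000 - (2)·-2.0000 - (-1)·1.0000) / (7) = 0.7143
  x3 = (10 - (3)·0.0000 - (-4)·1.0000 - (4)·1.0000) / (-15) = -0.6667
  x4 = (-9 - (-4)·0.0000 - (2)·1.0000 - (2)·-2.0000) / (-11) = 0.6364
Iteration 2:
  x1 = (3 - (-1)·0.7143 - (4)·-0.6667 - (-3)·0.6364) / (11) = 0.7537
  x2 = (0 - (-2)·1.3636 - (2)·-0.6667 - (-1)·0.6364) / (7) = 0.6710
  x3 = (10 - (3)·1.3636 - (-4)·0.7143 - (4)·0.6364) / (-15) = -0.4147
  x4 = (-9 - (-4)·1.3636 - (2)·0.7143 - (2)·-0.6667) / (-11) = 0.3310
Change: (-0.6099, -0.0433, 0.2520, -0.3054) → max |·| = 0.6099

0.6099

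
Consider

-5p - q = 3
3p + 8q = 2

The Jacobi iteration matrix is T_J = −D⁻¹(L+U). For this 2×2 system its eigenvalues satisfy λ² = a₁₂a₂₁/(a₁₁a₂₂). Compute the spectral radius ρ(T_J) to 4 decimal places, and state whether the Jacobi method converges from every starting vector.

a₁₂a₂₁/(a₁₁a₂₂) = (-1)·(3) / ((-5)·(8)) = 0.075000
ρ = √|0.075000| = √0.075000 = 0.2739
ρ < 1, so Jacobi converges

0.2739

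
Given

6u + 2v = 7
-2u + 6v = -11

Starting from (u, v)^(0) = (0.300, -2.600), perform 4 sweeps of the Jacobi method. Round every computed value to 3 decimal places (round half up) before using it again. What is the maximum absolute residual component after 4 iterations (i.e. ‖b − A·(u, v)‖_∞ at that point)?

0.128

Iteration 1:
  u = (7 - (2)·-2.600) / (6) = 2.033
  v = (-11 - (-2)·0.300) / (6) = -1.733
Iteration 2:
  u = (7 - (2)·-1.733) / (6) = 1.744
  v = (-11 - (-2)·2.033) / (6) = -1.156
Iteration 3:
  u = (7 - (2)·-1.156) / (6) = 1.552
  v = (-11 - (-2)·1.744) / (6) = -1.252
Iteration 4:
  u = (7 - (2)·-1.252) / (6) = 1.584
  v = (-11 - (-2)·1.552) / (6) = -1.316
Residual b − A·x = (0.128, 0.064); ∞-norm = 0.128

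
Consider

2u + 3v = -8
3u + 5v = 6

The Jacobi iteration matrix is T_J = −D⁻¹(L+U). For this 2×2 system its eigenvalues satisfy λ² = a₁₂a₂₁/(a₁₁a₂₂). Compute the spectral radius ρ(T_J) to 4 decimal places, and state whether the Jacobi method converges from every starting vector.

a₁₂a₂₁/(a₁₁a₂₂) = (3)·(3) / ((2)·(5)) = 0.900000
ρ = √|0.900000| = √0.900000 = 0.9487
ρ < 1, so Jacobi converges

0.9487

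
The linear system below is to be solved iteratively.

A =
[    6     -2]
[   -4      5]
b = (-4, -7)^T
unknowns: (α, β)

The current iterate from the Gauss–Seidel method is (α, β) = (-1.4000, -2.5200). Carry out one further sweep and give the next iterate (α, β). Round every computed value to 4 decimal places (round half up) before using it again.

One sweep:
  α = (-4 - (-2)·-2.5200) / (6) = -1.5067
  β = (-7 - (-4)·-1.5067) / (5) = -2.6054

(-1.5067, -2.6054)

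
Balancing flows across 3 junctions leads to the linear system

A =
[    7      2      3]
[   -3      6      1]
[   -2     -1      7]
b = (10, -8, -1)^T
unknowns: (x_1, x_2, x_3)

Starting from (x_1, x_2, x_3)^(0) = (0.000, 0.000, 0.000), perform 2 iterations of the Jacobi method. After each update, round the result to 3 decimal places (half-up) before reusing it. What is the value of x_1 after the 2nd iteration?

Iteration 1:
  x_1 = (10 - (2)·0.000 - (3)·0.000) / (7) = 1.429
  x_2 = (-8 - (-3)·0.000 - (1)·0.000) / (6) = -1.333
  x_3 = (-1 - (-2)·0.000 - (-1)·0.000) / (7) = -0.143
Iteration 2:
  x_1 = (10 - (2)·-1.333 - (3)·-0.143) / (7) = 1.871
  x_2 = (-8 - (-3)·1.429 - (1)·-0.143) / (6) = -0.595
  x_3 = (-1 - (-2)·1.429 - (-1)·-1.333) / (7) = 0.075

1.871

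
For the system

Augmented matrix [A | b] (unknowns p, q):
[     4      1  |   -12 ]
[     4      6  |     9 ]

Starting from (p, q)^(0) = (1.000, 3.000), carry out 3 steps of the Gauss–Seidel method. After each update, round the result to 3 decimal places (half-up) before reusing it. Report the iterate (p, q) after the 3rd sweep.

(-4.042, 4.195)

Iteration 1:
  p = (-12 - (1)·3.000) / (4) = -3.750
  q = (9 - (4)·-3.750) / (6) = 4.000
Iteration 2:
  p = (-12 - (1)·4.000) / (4) = -4.000
  q = (9 - (4)·-4.000) / (6) = 4.167
Iteration 3:
  p = (-12 - (1)·4.167) / (4) = -4.042
  q = (9 - (4)·-4.042) / (6) = 4.195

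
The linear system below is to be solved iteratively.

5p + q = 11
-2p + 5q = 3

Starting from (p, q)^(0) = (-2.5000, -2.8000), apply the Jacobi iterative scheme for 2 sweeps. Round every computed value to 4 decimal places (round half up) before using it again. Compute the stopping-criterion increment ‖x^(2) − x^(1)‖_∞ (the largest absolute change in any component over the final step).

Iteration 1:
  p = (11 - (1)·-2.8000) / (5) = 2.7600
  q = (3 - (-2)·-2.5000) / (5) = -0.4000
Iteration 2:
  p = (11 - (1)·-0.4000) / (5) = 2.2800
  q = (3 - (-2)·2.7600) / (5) = 1.7040
Change: (-0.4800, 2.1040) → max |·| = 2.1040

2.1040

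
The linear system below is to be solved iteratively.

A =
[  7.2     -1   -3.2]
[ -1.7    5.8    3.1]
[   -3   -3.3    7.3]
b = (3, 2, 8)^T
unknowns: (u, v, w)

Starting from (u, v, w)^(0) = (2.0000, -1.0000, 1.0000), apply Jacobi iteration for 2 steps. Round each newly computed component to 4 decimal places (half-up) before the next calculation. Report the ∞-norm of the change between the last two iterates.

0.6235

Iteration 1:
  u = (3 - (-1)·-1.0000 - (-3.2)·1.0000) / (7.2) = 0.7222
  v = (2 - (-1.7)·2.0000 - (3.1)·1.0000) / (5.8) = 0.3966
  w = (8 - (-3)·2.0000 - (-3.3)·-1.0000) / (7.3) = 1.4658
Iteration 2:
  u = (3 - (-1)·0.3966 - (-3.2)·1.4658) / (7.2) = 1.1232
  v = (2 - (-1.7)·0.7222 - (3.1)·1.4658) / (5.8) = -0.2269
  w = (8 - (-3)·0.7222 - (-3.3)·0.3966) / (7.3) = 1.5720
Change: (0.4010, -0.6235, 0.1062) → max |·| = 0.6235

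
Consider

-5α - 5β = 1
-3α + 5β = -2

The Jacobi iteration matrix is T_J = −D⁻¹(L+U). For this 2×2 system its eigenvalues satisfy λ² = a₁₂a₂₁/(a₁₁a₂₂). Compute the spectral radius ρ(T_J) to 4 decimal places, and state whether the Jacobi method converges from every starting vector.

a₁₂a₂₁/(a₁₁a₂₂) = (-5)·(-3) / ((-5)·(5)) = -0.600000
ρ = √|-0.600000| = √0.600000 = 0.7746
ρ < 1, so Jacobi converges

0.7746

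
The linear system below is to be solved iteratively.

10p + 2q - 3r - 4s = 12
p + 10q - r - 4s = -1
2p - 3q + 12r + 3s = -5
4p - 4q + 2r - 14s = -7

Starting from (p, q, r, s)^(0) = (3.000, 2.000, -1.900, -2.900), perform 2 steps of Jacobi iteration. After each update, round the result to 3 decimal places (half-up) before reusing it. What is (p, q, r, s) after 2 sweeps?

(1.848, 0.229, -0.828, 0.778)

Iteration 1:
  p = (12 - (2)·2.000 - (-3)·-1.900 - (-4)·-2.900) / (10) = -0.930
  q = (-1 - (1)·3.000 - (-1)·-1.900 - (-4)·-2.900) / (10) = -1.750
  r = (-5 - (2)·3.000 - (-3)·2.000 - (3)·-2.900) / (12) = 0.308
  s = (-7 - (4)·3.000 - (-4)·2.000 - (2)·-1.900) / (-14) = 0.514
Iteration 2:
  p = (12 - (2)·-1.750 - (-3)·0.308 - (-4)·0.514) / (10) = 1.848
  q = (-1 - (1)·-0.930 - (-1)·0.308 - (-4)·0.514) / (10) = 0.229
  r = (-5 - (2)·-0.930 - (-3)·-1.750 - (3)·0.514) / (12) = -0.828
  s = (-7 - (4)·-0.930 - (-4)·-1.750 - (2)·0.308) / (-14) = 0.778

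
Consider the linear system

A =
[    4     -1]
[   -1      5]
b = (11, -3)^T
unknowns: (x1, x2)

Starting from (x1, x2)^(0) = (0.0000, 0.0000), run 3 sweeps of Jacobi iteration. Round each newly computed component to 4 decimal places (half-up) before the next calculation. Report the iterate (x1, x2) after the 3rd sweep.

(2.7375, -0.0800)

Iteration 1:
  x1 = (11 - (-1)·0.0000) / (4) = 2.7500
  x2 = (-3 - (-1)·0.0000) / (5) = -0.6000
Iteration 2:
  x1 = (11 - (-1)·-0.6000) / (4) = 2.6000
  x2 = (-3 - (-1)·2.7500) / (5) = -0.0500
Iteration 3:
  x1 = (11 - (-1)·-0.0500) / (4) = 2.7375
  x2 = (-3 - (-1)·2.6000) / (5) = -0.0800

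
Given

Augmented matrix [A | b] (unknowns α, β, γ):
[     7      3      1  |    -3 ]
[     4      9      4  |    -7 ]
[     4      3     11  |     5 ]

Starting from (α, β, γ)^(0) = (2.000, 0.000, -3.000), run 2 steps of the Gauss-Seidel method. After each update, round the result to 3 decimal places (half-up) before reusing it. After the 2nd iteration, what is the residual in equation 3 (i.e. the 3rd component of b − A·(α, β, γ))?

Iteration 1:
  α = (-3 - (3)·0.000 - (1)·-3.000) / (7) = 0.000
  β = (-7 - (4)·0.000 - (4)·-3.000) / (9) = 0.556
  γ = (5 - (4)·0.000 - (3)·0.556) / (11) = 0.303
Iteration 2:
  α = (-3 - (3)·0.556 - (1)·0.303) / (7) = -0.710
  β = (-7 - (4)·-0.710 - (4)·0.303) / (9) = -0.597
  γ = (5 - (4)·-0.710 - (3)·-0.597) / (11) = 0.876
Residual b − A·x = (2.885, -2.291, -0.005)

-0.005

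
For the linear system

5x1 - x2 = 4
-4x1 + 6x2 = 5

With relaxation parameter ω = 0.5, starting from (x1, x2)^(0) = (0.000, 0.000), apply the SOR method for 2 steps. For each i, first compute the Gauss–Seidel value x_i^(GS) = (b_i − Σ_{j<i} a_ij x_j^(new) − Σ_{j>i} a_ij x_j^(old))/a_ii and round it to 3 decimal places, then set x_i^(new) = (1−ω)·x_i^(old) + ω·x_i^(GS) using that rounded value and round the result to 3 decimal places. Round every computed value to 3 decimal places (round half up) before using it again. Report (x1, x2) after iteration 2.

(0.655, 0.910)

Iteration 1:
  x1: GS value = (4 - (-1)·0.000) / (5) = 0.800;  x1 ← (1−ω)·0.000 + ω·0.800 = 0.400
  x2: GS value = (5 - (-4)·0.400) / (6) = 1.100;  x2 ← (1−ω)·0.000 + ω·1.100 = 0.550
Iteration 2:
  x1: GS value = (4 - (-1)·0.550) / (5) = 0.910;  x1 ← (1−ω)·0.400 + ω·0.910 = 0.655
  x2: GS value = (5 - (-4)·0.655) / (6) = 1.270;  x2 ← (1−ω)·0.550 + ω·1.270 = 0.910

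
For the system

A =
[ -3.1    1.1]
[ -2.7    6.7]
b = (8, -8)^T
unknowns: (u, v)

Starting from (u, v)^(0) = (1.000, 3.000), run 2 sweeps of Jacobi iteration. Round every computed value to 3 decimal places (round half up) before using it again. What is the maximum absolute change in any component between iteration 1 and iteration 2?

Iteration 1:
  u = (8 - (1.1)·3.000) / (-3.1) = -1.516
  v = (-8 - (-2.7)·1.000) / (6.7) = -0.791
Iteration 2:
  u = (8 - (1.1)·-0.791) / (-3.1) = -2.861
  v = (-8 - (-2.7)·-1.516) / (6.7) = -1.805
Change: (-1.345, -1.014) → max |·| = 1.345

1.345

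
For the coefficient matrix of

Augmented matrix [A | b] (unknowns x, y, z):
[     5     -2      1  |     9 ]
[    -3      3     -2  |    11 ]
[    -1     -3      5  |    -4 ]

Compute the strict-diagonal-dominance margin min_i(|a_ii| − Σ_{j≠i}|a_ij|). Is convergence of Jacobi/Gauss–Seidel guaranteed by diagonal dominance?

-2

row 1: |5| − (2+1) = 2
row 2: |3| − (3+2) = -2
row 3: |5| − (1+3) = 1
minimum over rows = -2 → not strictly diagonally dominant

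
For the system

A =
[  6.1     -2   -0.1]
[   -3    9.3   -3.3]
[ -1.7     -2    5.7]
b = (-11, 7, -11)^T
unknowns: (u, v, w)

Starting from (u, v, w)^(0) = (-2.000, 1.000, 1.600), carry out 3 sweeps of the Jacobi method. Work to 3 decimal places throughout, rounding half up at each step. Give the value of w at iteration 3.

Iteration 1:
  u = (-11 - (-2)·1.000 - (-0.1)·1.600) / (6.1) = -1.449
  v = (7 - (-3)·-2.000 - (-3.3)·1.600) / (9.3) = 0.675
  w = (-11 - (-1.7)·-2.000 - (-2)·1.000) / (5.7) = -2.175
Iteration 2:
  u = (-11 - (-2)·0.675 - (-0.1)·-2.175) / (6.1) = -1.618
  v = (7 - (-3)·-1.449 - (-3.3)·-2.175) / (9.3) = -0.487
  w = (-11 - (-1.7)·-1.449 - (-2)·0.675) / (5.7) = -2.125
Iteration 3:
  u = (-11 - (-2)·-0.487 - (-0.1)·-2.125) / (6.1) = -1.998
  v = (7 - (-3)·-1.618 - (-3.3)·-2.125) / (9.3) = -0.523
  w = (-11 - (-1.7)·-1.618 - (-2)·-0.487) / (5.7) = -2.583

-2.583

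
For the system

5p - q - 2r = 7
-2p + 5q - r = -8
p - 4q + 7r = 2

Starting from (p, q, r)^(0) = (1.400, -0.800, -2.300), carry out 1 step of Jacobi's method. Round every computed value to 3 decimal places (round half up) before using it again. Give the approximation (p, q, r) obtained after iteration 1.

(0.320, -1.500, -0.371)

Iteration 1:
  p = (7 - (-1)·-0.800 - (-2)·-2.300) / (5) = 0.320
  q = (-8 - (-2)·1.400 - (-1)·-2.300) / (5) = -1.500
  r = (2 - (1)·1.400 - (-4)·-0.800) / (7) = -0.371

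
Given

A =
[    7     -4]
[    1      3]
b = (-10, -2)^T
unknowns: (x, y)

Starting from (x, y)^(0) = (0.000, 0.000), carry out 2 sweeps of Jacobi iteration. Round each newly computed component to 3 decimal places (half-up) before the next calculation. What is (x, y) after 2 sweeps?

Iteration 1:
  x = (-10 - (-4)·0.000) / (7) = -1.429
  y = (-2 - (1)·0.000) / (3) = -0.667
Iteration 2:
  x = (-10 - (-4)·-0.667) / (7) = -1.810
  y = (-2 - (1)·-1.429) / (3) = -0.190

(-1.810, -0.190)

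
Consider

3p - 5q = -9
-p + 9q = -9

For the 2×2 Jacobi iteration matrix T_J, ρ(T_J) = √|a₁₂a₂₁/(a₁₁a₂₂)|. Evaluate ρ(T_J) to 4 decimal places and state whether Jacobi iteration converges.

0.4303

a₁₂a₂₁/(a₁₁a₂₂) = (-5)·(-1) / ((3)·(9)) = 0.185185
ρ = √|0.185185| = √0.185185 = 0.4303
ρ < 1, so Jacobi converges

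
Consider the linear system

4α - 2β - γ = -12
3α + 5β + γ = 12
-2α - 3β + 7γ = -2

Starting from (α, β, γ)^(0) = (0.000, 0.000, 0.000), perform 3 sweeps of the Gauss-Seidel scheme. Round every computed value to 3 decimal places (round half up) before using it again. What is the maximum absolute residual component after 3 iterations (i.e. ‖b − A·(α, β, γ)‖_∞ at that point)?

0.867

Iteration 1:
  α = (-12 - (-2)·0.000 - (-1)·0.000) / (4) = -3.000
  β = (12 - (3)·-3.000 - (1)·0.000) / (5) = 4.200
  γ = (-2 - (-2)·-3.000 - (-3)·4.200) / (7) = 0.657
Iteration 2:
  α = (-12 - (-2)·4.200 - (-1)·0.657) / (4) = -0.736
  β = (12 - (3)·-0.736 - (1)·0.657) / (5) = 2.710
  γ = (-2 - (-2)·-0.736 - (-3)·2.710) / (7) = 0.665
Iteration 3:
  α = (-12 - (-2)·2.710 - (-1)·0.665) / (4) = -1.479
  β = (12 - (3)·-1.479 - (1)·0.665) / (5) = 3.154
  γ = (-2 - (-2)·-1.479 - (-3)·3.154) / (7) = 0.643
Residual b − A·x = (0.867, 0.024, 0.003); ∞-norm = 0.867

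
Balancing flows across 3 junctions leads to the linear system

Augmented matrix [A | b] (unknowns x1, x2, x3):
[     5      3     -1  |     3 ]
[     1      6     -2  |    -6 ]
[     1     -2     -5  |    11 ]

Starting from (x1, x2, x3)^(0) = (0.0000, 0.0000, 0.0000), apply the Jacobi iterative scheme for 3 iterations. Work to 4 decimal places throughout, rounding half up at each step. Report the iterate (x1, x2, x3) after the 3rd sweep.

Iteration 1:
  x1 = (3 - (3)·0.0000 - (-1)·0.0000) / (5) = 0.6000
  x2 = (-6 - (1)·0.0000 - (-2)·0.0000) / (6) = -1.0000
  x3 = (11 - (1)·0.0000 - (-2)·0.0000) / (-5) = -2.2000
Iteration 2:
  x1 = (3 - (3)·-1.0000 - (-1)·-2.2000) / (5) = 0.7600
  x2 = (-6 - (1)·0.6000 - (-2)·-2.2000) / (6) = -1.8333
  x3 = (11 - (1)·0.6000 - (-2)·-1.0000) / (-5) = -1.6800
Iteration 3:
  x1 = (3 - (3)·-1.8333 - (-1)·-1.6800) / (5) = 1.3640
  x2 = (-6 - (1)·0.7600 - (-2)·-1.6800) / (6) = -1.6867
  x3 = (11 - (1)·0.7600 - (-2)·-1.8333) / (-5) = -1.3147

(1.3640, -1.6867, -1.3147)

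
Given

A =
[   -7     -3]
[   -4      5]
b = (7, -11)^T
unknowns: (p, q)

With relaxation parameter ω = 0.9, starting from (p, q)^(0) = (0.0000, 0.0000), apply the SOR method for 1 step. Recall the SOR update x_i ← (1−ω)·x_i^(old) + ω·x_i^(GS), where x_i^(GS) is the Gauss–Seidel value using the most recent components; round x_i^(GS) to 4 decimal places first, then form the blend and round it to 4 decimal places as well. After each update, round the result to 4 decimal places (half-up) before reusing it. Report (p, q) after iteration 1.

Iteration 1:
  p: GS value = (7 - (-3)·0.0000) / (-7) = -1.0000;  p ← (1−ω)·0.0000 + ω·-1.0000 = -0.9000
  q: GS value = (-11 - (-4)·-0.9000) / (5) = -2.9200;  q ← (1−ω)·0.0000 + ω·-2.9200 = -2.6280

(-0.9000, -2.6280)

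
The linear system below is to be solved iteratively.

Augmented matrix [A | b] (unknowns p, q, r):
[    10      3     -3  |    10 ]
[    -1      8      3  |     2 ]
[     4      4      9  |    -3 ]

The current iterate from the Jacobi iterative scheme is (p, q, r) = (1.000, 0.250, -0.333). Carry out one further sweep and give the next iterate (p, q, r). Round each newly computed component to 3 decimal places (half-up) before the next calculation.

One sweep:
  p = (10 - (3)·0.250 - (-3)·-0.333) / (10) = 0.825
  q = (2 - (-1)·1.000 - (3)·-0.333) / (8) = 0.500
  r = (-3 - (4)·1.000 - (4)·0.250) / (9) = -0.889

(0.825, 0.500, -0.889)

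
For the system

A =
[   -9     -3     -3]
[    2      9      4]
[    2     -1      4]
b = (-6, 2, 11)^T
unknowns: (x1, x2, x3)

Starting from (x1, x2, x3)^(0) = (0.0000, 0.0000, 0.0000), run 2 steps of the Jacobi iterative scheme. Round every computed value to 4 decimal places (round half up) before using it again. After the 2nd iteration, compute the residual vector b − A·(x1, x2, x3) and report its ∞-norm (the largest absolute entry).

Iteration 1:
  x1 = (-6 - (-3)·0.0000 - (-3)·0.0000) / (-9) = 0.6667
  x2 = (2 - (2)·0.0000 - (4)·0.0000) / (9) = 0.2222
  x3 = (11 - (2)·0.0000 - (-1)·0.0000) / (4) = 2.7500
Iteration 2:
  x1 = (-6 - (-3)·0.2222 - (-3)·2.7500) / (-9) = -0.3241
  x2 = (2 - (2)·0.6667 - (4)·2.7500) / (9) = -1.1482
  x3 = (11 - (2)·0.6667 - (-1)·0.2222) / (4) = 2.4722
Residual b − A·x = (-4.9449, 3.0932, 0.6112); ∞-norm = 4.9449

4.9449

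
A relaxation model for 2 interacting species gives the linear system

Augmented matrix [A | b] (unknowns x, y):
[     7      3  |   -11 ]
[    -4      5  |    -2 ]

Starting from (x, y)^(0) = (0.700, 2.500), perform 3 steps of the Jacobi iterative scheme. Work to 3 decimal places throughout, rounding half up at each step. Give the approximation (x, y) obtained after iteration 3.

Iteration 1:
  x = (-11 - (3)·2.500) / (7) = -2.643
  y = (-2 - (-4)·0.700) / (5) = 0.160
Iteration 2:
  x = (-11 - (3)·0.160) / (7) = -1.640
  y = (-2 - (-4)·-2.643) / (5) = -2.514
Iteration 3:
  x = (-11 - (3)·-2.514) / (7) = -0.494
  y = (-2 - (-4)·-1.640) / (5) = -1.712

(-0.494, -1.712)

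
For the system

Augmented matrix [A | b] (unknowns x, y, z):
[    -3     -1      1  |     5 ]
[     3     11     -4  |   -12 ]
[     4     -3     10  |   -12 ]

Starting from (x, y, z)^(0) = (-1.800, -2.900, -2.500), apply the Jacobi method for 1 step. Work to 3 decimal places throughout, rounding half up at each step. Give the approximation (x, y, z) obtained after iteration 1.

Iteration 1:
  x = (5 - (-1)·-2.900 - (1)·-2.500) / (-3) = -1.533
  y = (-12 - (3)·-1.800 - (-4)·-2.500) / (11) = -1.509
  z = (-12 - (4)·-1.800 - (-3)·-2.900) / (10) = -1.350

(-1.533, -1.509, -1.350)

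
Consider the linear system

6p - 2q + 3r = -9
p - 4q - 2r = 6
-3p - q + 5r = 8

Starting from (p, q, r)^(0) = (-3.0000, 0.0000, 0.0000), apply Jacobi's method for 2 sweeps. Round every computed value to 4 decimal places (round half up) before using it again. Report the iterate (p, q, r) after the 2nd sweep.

Iteration 1:
  p = (-9 - (-2)·0.0000 - (3)·0.0000) / (6) = -1.5000
  q = (6 - (1)·-3.0000 - (-2)·0.0000) / (-4) = -2.2500
  r = (8 - (-3)·-3.0000 - (-1)·0.0000) / (5) = -0.2000
Iteration 2:
  p = (-9 - (-2)·-2.2500 - (3)·-0.2000) / (6) = -2.1500
  q = (6 - (1)·-1.5000 - (-2)·-0.2000) / (-4) = -1.7750
  r = (8 - (-3)·-1.5000 - (-1)·-2.2500) / (5) = 0.2500

(-2.1500, -1.7750, 0.2500)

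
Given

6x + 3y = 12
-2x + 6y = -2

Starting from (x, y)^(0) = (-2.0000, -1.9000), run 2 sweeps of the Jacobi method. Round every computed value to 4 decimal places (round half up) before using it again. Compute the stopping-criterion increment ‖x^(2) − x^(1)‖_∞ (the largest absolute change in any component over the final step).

1.6500

Iteration 1:
  x = (12 - (3)·-1.9000) / (6) = 2.9500
  y = (-2 - (-2)·-2.0000) / (6) = -1.0000
Iteration 2:
  x = (12 - (3)·-1.0000) / (6) = 2.5000
  y = (-2 - (-2)·2.9500) / (6) = 0.6500
Change: (-0.4500, 1.6500) → max |·| = 1.6500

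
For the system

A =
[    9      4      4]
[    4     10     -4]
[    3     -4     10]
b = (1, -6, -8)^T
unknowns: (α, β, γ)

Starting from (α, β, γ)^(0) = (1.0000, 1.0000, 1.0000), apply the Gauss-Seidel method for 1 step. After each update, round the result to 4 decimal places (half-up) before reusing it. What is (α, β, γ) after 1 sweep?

(-0.7778, 0.1111, -0.5222)

Iteration 1:
  α = (1 - (4)·1.0000 - (4)·1.0000) / (9) = -0.7778
  β = (-6 - (4)·-0.7778 - (-4)·1.0000) / (10) = 0.1111
  γ = (-8 - (3)·-0.7778 - (-4)·0.1111) / (10) = -0.5222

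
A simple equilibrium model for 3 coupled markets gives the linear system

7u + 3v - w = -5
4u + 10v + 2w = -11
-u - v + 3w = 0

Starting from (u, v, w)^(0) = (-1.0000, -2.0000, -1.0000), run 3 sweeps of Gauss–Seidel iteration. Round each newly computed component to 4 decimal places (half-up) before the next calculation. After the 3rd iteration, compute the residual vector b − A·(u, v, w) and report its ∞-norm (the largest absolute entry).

Iteration 1:
  u = (-5 - (3)·-2.0000 - (-1)·-1.0000) / (7) = 0.0000
  v = (-11 - (4)·0.0000 - (2)·-1.0000) / (10) = -0.9000
  w = (0 - (-1)·0.0000 - (-1)·-0.9000) / (3) = -0.3000
Iteration 2:
  u = (-5 - (3)·-0.9000 - (-1)·-0.3000) / (7) = -0.3714
  v = (-11 - (4)·-0.3714 - (2)·-0.3000) / (10) = -0.8914
  w = (0 - (-1)·-0.3714 - (-1)·-0.8914) / (3) = -0.4209
Iteration 3:
  u = (-5 - (3)·-0.8914 - (-1)·-0.4209) / (7) = -0.3924
  v = (-11 - (4)·-0.3924 - (2)·-0.4209) / (10) = -0.8589
  w = (0 - (-1)·-0.3924 - (-1)·-0.8589) / (3) = -0.4171
Residual b − A·x = (-0.0936, -0.0072, 0.0000); ∞-norm = 0.0936

0.0936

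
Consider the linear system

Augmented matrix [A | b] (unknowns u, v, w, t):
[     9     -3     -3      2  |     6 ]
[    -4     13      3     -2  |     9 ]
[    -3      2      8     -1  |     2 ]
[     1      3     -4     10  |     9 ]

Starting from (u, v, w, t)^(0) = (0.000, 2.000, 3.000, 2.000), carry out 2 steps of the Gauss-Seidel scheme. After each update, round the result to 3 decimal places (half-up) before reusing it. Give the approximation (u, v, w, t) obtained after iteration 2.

(1.105, 0.934, 0.536, 0.724)

Iteration 1:
  u = (6 - (-3)·2.000 - (-3)·3.000 - (2)·2.000) / (9) = 1.889
  v = (9 - (-4)·1.889 - (3)·3.000 - (-2)·2.000) / (13) = 0.889
  w = (2 - (-3)·1.889 - (2)·0.889 - (-1)·2.000) / (8) = 0.986
  t = (9 - (1)·1.889 - (3)·0.889 - (-4)·0.986) / (10) = 0.839
Iteration 2:
  u = (6 - (-3)·0.889 - (-3)·0.986 - (2)·0.839) / (9) = 1.105
  v = (9 - (-4)·1.105 - (3)·0.986 - (-2)·0.839) / (13) = 0.934
  w = (2 - (-3)·1.105 - (2)·0.934 - (-1)·0.839) / (8) = 0.536
  t = (9 - (1)·1.105 - (3)·0.934 - (-4)·0.536) / (10) = 0.724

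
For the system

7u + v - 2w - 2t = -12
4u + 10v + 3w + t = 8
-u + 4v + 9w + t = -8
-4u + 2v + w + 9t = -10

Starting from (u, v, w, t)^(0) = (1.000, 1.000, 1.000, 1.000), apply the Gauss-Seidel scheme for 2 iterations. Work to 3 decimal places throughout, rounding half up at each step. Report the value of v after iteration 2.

2.547

Iteration 1:
  u = (-12 - (1)·1.000 - (-2)·1.000 - (-2)·1.000) / (7) = -1.286
  v = (8 - (4)·-1.286 - (3)·1.000 - (1)·1.000) / (10) = 0.914
  w = (-8 - (-1)·-1.286 - (4)·0.914 - (1)·1.000) / (9) = -1.549
  t = (-10 - (-4)·-1.286 - (2)·0.914 - (1)·-1.549) / (9) = -1.714
Iteration 2:
  u = (-12 - (1)·0.914 - (-2)·-1.549 - (-2)·-1.714) / (7) = -2.777
  v = (8 - (4)·-2.777 - (3)·-1.549 - (1)·-1.714) / (10) = 2.547
  w = (-8 - (-1)·-2.777 - (4)·2.547 - (1)·-1.714) / (9) = -2.139
  t = (-10 - (-4)·-2.777 - (2)·2.547 - (1)·-2.139) / (9) = -2.674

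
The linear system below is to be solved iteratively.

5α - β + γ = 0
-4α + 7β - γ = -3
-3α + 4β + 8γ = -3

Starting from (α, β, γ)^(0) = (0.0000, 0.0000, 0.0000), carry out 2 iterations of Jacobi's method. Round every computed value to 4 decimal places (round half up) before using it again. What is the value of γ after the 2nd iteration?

-0.1607

Iteration 1:
  α = (0 - (-1)·0.0000 - (1)·0.0000) / (5) = 0.0000
  β = (-3 - (-4)·0.0000 - (-1)·0.0000) / (7) = -0.4286
  γ = (-3 - (-3)·0.0000 - (4)·0.0000) / (8) = -0.3750
Iteration 2:
  α = (0 - (-1)·-0.4286 - (1)·-0.3750) / (5) = -0.0107
  β = (-3 - (-4)·0.0000 - (-1)·-0.3750) / (7) = -0.4821
  γ = (-3 - (-3)·0.0000 - (4)·-0.4286) / (8) = -0.1607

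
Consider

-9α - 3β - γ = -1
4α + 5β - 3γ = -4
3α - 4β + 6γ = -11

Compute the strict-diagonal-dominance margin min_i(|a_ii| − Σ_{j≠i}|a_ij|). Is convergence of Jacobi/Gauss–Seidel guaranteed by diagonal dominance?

row 1: |-9| − (3+1) = 5
row 2: |5| − (4+3) = -2
row 3: |6| − (3+4) = -1
minimum over rows = -2 → not strictly diagonally dominant

-2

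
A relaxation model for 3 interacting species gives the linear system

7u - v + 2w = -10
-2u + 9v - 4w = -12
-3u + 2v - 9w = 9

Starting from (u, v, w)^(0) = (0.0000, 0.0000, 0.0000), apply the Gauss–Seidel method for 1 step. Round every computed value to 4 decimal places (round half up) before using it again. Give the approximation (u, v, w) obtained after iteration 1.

(-1.4286, -1.6508, -0.8906)

Iteration 1:
  u = (-10 - (-1)·0.0000 - (2)·0.0000) / (7) = -1.4286
  v = (-12 - (-2)·-1.4286 - (-4)·0.0000) / (9) = -1.6508
  w = (9 - (-3)·-1.4286 - (2)·-1.6508) / (-9) = -0.8906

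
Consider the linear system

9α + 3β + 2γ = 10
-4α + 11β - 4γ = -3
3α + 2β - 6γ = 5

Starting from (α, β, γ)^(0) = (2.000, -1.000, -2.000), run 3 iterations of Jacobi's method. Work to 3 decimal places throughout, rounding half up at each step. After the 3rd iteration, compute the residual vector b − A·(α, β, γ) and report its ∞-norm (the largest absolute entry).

Iteration 1:
  α = (10 - (3)·-1.000 - (2)·-2.000) / (9) = 1.889
  β = (-3 - (-4)·2.000 - (-4)·-2.000) / (11) = -0.273
  γ = (5 - (3)·2.000 - (2)·-1.000) / (-6) = -0.167
Iteration 2:
  α = (10 - (3)·-0.273 - (2)·-0.167) / (9) = 1.239
  β = (-3 - (-4)·1.889 - (-4)·-0.167) / (11) = 0.353
  γ = (5 - (3)·1.889 - (2)·-0.273) / (-6) = 0.020
Iteration 3:
  α = (10 - (3)·0.353 - (2)·0.020) / (9) = 0.989
  β = (-3 - (-4)·1.239 - (-4)·0.020) / (11) = 0.185
  γ = (5 - (3)·1.239 - (2)·0.353) / (-6) = -0.096
Residual b − A·x = (0.736, -1.463, 1.087); ∞-norm = 1.463

1.463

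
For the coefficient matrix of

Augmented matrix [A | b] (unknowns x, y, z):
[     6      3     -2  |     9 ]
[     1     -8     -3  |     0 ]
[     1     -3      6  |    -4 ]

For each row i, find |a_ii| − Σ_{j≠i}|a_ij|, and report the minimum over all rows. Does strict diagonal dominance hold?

row 1: |6| − (3+2) = 1
row 2: |-8| − (1+3) = 4
row 3: |6| − (1+3) = 2
minimum over rows = 1 → strictly diagonally dominant (convergence guaranteed)

1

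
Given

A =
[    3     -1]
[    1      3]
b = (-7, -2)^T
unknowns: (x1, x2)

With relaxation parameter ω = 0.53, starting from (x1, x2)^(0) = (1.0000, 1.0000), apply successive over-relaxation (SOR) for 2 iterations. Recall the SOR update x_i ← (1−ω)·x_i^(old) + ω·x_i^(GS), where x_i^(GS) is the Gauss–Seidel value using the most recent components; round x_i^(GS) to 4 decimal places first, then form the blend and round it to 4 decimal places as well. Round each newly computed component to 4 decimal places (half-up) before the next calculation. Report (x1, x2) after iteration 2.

(-1.4749, 0.0111)

Iteration 1:
  x1: GS value = (-7 - (-1)·1.0000) / (3) = -2.0000;  x1 ← (1−ω)·1.0000 + ω·-2.0000 = -0.5900
  x2: GS value = (-2 - (1)·-0.5900) / (3) = -0.4700;  x2 ← (1−ω)·1.0000 + ω·-0.4700 = 0.2209
Iteration 2:
  x1: GS value = (-7 - (-1)·0.2209) / (3) = -2.2597;  x1 ← (1−ω)·-0.5900 + ω·-2.2597 = -1.4749
  x2: GS value = (-2 - (1)·-1.4749) / (3) = -0.1750;  x2 ← (1−ω)·0.2209 + ω·-0.1750 = 0.0111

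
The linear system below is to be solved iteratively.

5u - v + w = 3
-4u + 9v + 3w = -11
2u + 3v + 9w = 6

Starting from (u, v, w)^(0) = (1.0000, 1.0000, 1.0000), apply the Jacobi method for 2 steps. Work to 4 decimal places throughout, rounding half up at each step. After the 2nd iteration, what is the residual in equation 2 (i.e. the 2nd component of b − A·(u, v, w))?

Iteration 1:
  u = (3 - (-1)·1.0000 - (1)·1.0000) / (5) = 0.6000
  v = (-11 - (-4)·1.0000 - (3)·1.0000) / (9) = -1.1111
  w = (6 - (2)·1.0000 - (3)·1.0000) / (9) = 0.1111
Iteration 2:
  u = (3 - (-1)·-1.1111 - (1)·0.1111) / (5) = 0.3556
  v = (-11 - (-4)·0.6000 - (3)·0.1111) / (9) = -0.9926
  w = (6 - (2)·0.6000 - (3)·-1.1111) / (9) = 0.9037
Residual b − A·x = (-0.6743, -3.3553, 0.1333)

-3.3553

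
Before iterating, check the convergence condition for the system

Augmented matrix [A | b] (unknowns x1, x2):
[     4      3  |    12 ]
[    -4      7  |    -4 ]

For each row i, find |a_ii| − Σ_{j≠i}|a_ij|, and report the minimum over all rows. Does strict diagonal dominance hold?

row 1: |4| − (3) = 1
row 2: |7| − (4) = 3
minimum over rows = 1 → strictly diagonally dominant (convergence guaranteed)

1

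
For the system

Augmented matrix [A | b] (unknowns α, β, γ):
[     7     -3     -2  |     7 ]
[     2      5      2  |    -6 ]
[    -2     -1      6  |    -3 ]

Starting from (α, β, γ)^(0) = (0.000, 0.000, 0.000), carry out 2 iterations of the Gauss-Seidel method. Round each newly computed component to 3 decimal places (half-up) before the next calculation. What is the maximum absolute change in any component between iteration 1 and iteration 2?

Iteration 1:
  α = (7 - (-3)·0.000 - (-2)·0.000) / (7) = 1.000
  β = (-6 - (2)·1.000 - (2)·0.000) / (5) = -1.600
  γ = (-3 - (-2)·1.000 - (-1)·-1.600) / (6) = -0.433
Iteration 2:
  α = (7 - (-3)·-1.600 - (-2)·-0.433) / (7) = 0.191
  β = (-6 - (2)·0.191 - (2)·-0.433) / (5) = -1.103
  γ = (-3 - (-2)·0.191 - (-1)·-1.103) / (6) = -0.620
Change: (-0.809, 0.497, -0.187) → max |·| = 0.809

0.809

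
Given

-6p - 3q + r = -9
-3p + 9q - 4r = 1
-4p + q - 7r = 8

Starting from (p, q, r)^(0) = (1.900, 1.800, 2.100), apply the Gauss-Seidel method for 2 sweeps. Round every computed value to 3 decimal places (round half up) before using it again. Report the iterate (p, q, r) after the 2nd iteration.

Iteration 1:
  p = (-9 - (-3)·1.800 - (1)·2.100) / (-6) = 0.950
  q = (1 - (-3)·0.950 - (-4)·2.100) / (9) = 1.361
  r = (8 - (-4)·0.950 - (1)·1.361) / (-7) = -1.491
Iteration 2:
  p = (-9 - (-3)·1.361 - (1)·-1.491) / (-6) = 0.571
  q = (1 - (-3)·0.571 - (-4)·-1.491) / (9) = -0.361
  r = (8 - (-4)·0.571 - (1)·-0.361) / (-7) = -1.521

(0.571, -0.361, -1.521)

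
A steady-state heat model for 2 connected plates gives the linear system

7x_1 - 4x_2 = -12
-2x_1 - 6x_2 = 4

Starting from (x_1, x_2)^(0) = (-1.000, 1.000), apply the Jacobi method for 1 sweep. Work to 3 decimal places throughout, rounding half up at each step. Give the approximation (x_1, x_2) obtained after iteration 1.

Iteration 1:
  x_1 = (-12 - (-4)·1.000) / (7) = -1.143
  x_2 = (4 - (-2)·-1.000) / (-6) = -0.333

(-1.143, -0.333)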